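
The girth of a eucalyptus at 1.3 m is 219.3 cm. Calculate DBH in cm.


Formula: DBH = C / pi
DBH = 219.3 / pi
pi = 3.14159...
DBH = 69.8 cm

69.8


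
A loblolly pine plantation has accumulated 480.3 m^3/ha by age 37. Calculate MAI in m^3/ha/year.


Formula: MAI = Total Volume / Stand Age
MAI = 480.3 m^3/ha / 37 years
MAI = 12.98 m^3/ha/year

12.98


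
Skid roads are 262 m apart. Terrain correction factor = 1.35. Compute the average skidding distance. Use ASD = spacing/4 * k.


Formula: ASD = (spacing / 4) * correction
Uncorrected distance = spacing / 4 = 262 / 4 = 65.5 m
ASD = 65.5 * 1.35 = 88 m

88


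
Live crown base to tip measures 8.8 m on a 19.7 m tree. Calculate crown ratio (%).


Formula: Crown Ratio = (Crown Length / Total Height) * 100
CR = (8.8 m / 19.7 m) * 100
CR = 0.4467 * 100 = 44.7%

44.7


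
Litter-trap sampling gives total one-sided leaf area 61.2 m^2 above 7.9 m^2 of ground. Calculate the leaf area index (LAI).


Formula: LAI = total leaf area / ground area  (dimensionless)
LAI = 61.2 m^2 / 7.9 m^2
LAI = 7.75

7.75


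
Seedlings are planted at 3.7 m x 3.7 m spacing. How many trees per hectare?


Formula: TPH = 10000 m^2/ha / (spacing_x * spacing_y)
Area per tree = 3.7 m * 3.7 m = 13.69 m^2
TPH = 10000 / 13.69 = 730 trees/ha

730


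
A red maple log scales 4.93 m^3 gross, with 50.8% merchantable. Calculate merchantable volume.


Formula: MV = V_total * (merchantable_pct / 100)
Merchantable fraction = 50.8% / 100 = 0.508
MV = 4.93 m^3 * 0.508 = 2.504 m^3

2.504


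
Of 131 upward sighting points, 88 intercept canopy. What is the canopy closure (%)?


Formula: Canopy closure = covered points / total points * 100
Closure = 88 / 131 * 100
Closure = 0.6718 * 100 = 67.2%

67.2


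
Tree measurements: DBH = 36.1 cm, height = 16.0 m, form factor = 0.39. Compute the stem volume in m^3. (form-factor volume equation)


Formula: V = pi * (DBH/200)^2 * H * ff
Radius = DBH/200 = 36.1/200 = 0.1805 m
Radius^2 = 0.1805^2 = 0.03258025 m^2
V = pi * 0.03258025 * 16.0 * 0.39
V = 0.639 m^3

0.639


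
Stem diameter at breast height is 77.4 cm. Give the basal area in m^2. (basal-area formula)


Formula: BA = pi * (DBH/2)^2 / 10000  (cm^2 to m^2)
Radius = DBH/2 = 77.4/2 = 38.7 cm
BA = pi * 38.7^2 / 10000
   = 4705.1319 cm^2 / 10000
   = 0.4705 m^2

0.4705


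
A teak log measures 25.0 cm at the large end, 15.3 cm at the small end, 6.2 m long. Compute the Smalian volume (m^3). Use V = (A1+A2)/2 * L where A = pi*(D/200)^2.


Smalian: V = (A1 + A2)/2 * L,  A = pi*(D/200)^2
A1 = pi*(25.0/200)^2 = 0.049087 m^2
A2 = pi*(15.3/200)^2 = 0.018385 m^2
V = (0.049087+0.018385)/2*6.2 = 0.2092 m^3

0.2092


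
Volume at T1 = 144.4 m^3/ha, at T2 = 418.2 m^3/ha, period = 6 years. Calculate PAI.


Formula: PAI = (V_T2 - V_T1) / (T2 - T1)
Volume increment = 418.2 - 144.4 = 273.8 m^3/ha
PAI = 273.8 / 6 = 45.63 m^3/ha/year

45.63


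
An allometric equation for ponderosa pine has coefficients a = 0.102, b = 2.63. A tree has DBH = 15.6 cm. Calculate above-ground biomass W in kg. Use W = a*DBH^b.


Formula: W = a * DBH^b  (allometric power law)
DBH^b = 15.6^2.63 = 1373.7816
W = 0.102 * 1373.7816 = 140.1 kg

140.1


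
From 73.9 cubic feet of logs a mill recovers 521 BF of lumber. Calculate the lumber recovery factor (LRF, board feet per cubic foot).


Formula: LRF = Lumber Output (BF) / Log Input (ft^3)
LRF = 521 BF / 73.9 ft^3
LRF = 7.05 BF/ft^3

7.05


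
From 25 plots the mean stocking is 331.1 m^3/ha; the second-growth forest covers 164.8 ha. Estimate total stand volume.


Formula: Total Volume = Mean Volume per ha * Total Area
Total Volume = 331.1 m^3/ha * 164.8 ha
Total Volume = 54565 m^3

54565


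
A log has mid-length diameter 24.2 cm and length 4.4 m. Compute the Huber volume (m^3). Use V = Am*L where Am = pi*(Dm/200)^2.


Huber: V = Am * L,  Am = pi*(Dm/200)^2
Am = pi*(24.2/200)^2 = 0.045996 m^2
V = 0.045996*4.4 = 0.2024 m^3

0.2024


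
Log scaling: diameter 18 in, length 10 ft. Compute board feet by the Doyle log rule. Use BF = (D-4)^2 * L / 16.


Doyle: BF = (D - 4)^2 * L / 16
Adjusted diameter = 18 - 4 = 14 in
(D-4)^2 = 14^2 = 196
BF = 196 * 10 / 16 = 123 BF

123


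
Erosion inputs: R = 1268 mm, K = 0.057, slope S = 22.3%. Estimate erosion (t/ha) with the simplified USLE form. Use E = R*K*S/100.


Formula: E = R * K * S / 100  (simplified USLE)
R * K = 1268 * 0.057 = 72.276
E = 72.276 * 22.3 / 100 = 16.12 t/ha

16.12


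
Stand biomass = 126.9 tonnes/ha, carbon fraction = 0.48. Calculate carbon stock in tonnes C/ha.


Formula: Carbon Stock = Biomass * Carbon Fraction
C = 126.9 t/ha * 0.48
C = 60.9 t C/ha

60.9


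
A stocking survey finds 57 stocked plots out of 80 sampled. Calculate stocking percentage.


Formula: Stocking % = stocked plots / total plots * 100
Stocking = 57 / 80 * 100
Stocking = 0.7125 * 100 = 71.3%

71.3


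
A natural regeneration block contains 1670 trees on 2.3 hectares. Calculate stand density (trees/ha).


Formula: Stand Density = N_trees / Area_ha
Density = 1670 trees / 2.3 ha
Density = 726 trees/ha

726


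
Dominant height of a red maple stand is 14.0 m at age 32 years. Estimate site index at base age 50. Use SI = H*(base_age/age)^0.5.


Formula: SI = H_dom * (base_age / age)^0.5
Age ratio = 50 / 32 = 1.5625
sqrt(age_ratio) = 1.25
SI = 14.0 * 1.25 = 17.5 m

17.5


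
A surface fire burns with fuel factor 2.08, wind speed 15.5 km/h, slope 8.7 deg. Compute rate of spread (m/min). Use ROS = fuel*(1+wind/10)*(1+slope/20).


Formula: ROS = fuel * (1 + wind/10) * (1 + slope/20)
Wind factor = 1 + 15.5/10 = 2.55
Slope factor = 1 + 8.7/20 = 1.435
ROS = 2.08 * 2.55 * 1.435 = 7.61 m/min

7.61


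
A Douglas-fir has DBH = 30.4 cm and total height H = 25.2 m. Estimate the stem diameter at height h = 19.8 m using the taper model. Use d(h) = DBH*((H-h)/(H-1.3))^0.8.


Taper: d(h) = DBH * ((H - h) / (H - 1.3))^0.8
Numerator = H - h = 25.2 - 19.8 = 5.4 m
Denominator = H - 1.3 = 25.2 - 1.3 = 23.9 m
Ratio = 5.4 / 23.9 = 0.22594
d = 30.4 * 0.22594^0.8 = 9.2 cm

9.2


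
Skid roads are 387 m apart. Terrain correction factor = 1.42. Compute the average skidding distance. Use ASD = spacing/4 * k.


Formula: ASD = (spacing / 4) * correction
Uncorrected distance = spacing / 4 = 387 / 4 = 96.75 m
ASD = 96.75 * 1.42 = 137 m

137


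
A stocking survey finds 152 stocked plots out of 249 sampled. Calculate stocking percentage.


Formula: Stocking % = stocked plots / total plots * 100
Stocking = 152 / 249 * 100
Stocking = 0.6104 * 100 = 61.0%

61.0


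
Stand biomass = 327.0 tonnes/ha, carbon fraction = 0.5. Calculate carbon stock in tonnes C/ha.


Formula: Carbon Stock = Biomass * Carbon Fraction
C = 327.0 t/ha * 0.5
C = 163.5 t C/ha

163.5


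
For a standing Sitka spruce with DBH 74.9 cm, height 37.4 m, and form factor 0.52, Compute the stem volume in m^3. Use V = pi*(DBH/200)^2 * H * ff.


Formula: V = pi * (DBH/200)^2 * H * ff
Radius = DBH/200 = 74.9/200 = 0.3745 m
Radius^2 = 0.3745^2 = 0.14025025 m^2
V = pi * 0.14025025 * 37.4 * 0.52
V = 8.569 m^3

8.569


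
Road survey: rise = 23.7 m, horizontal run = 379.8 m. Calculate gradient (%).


Formula: Gradient = rise / run * 100
Gradient = 23.7 / 379.8 * 100 = 6.2%

6.2


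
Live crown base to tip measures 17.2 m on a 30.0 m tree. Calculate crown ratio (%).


Formula: Crown Ratio = (Crown Length / Total Height) * 100
CR = (17.2 m / 30.0 m) * 100
CR = 0.5733 * 100 = 57.3%

57.3


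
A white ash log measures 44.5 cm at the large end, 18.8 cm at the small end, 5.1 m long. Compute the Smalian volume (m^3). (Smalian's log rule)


Smalian: V = (A1 + A2)/2 * L,  A = pi*(D/200)^2
A1 = pi*(44.5/200)^2 = 0.155528 m^2
A2 = pi*(18.8/200)^2 = 0.027759 m^2
V = (0.155528+0.027759)/2*5.1 = 0.4674 m^3

0.4674


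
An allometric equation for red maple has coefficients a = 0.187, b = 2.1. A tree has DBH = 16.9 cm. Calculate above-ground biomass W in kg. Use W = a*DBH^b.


Formula: W = a * DBH^b  (allometric power law)
DBH^b = 16.9^2.1 = 378.9327
W = 0.187 * 378.9327 = 70.9 kg

70.9


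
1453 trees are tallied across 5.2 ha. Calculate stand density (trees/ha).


Formula: Stand Density = N_trees / Area_ha
Density = 1453 trees / 5.2 ha
Density = 279 trees/ha

279


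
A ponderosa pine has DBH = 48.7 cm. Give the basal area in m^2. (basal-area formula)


Formula: BA = pi * (DBH/2)^2 / 10000  (cm^2 to m^2)
Radius = DBH/2 = 48.7/2 = 24.35 cm
BA = pi * 24.35^2 / 10000
   = 1862.721 cm^2 / 10000
   = 0.1863 m^2

0.1863


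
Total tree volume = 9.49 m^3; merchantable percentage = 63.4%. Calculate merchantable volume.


Formula: MV = V_total * (merchantable_pct / 100)
Merchantable fraction = 63.4% / 100 = 0.634
MV = 9.49 m^3 * 0.634 = 6.017 m^3

6.017


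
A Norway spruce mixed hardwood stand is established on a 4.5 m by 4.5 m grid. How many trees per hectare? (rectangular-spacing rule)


Formula: TPH = 10000 m^2/ha / (spacing_x * spacing_y)
Area per tree = 4.5 m * 4.5 m = 20.25 m^2
TPH = 10000 / 20.25 = 494 trees/ha

494


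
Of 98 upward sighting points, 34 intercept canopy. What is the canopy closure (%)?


Formula: Canopy closure = covered points / total points * 100
Closure = 34 / 98 * 100
Closure = 0.3469 * 100 = 34.7%

34.7


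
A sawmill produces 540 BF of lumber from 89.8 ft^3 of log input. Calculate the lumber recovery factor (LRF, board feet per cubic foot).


Formula: LRF = Lumber Output (BF) / Log Input (ft^3)
LRF = 540 BF / 89.8 ft^3
LRF = 6.01 BF/ft^3

6.01


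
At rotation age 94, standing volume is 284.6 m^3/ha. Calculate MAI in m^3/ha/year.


Formula: MAI = Total Volume / Stand Age
MAI = 284.6 m^3/ha / 94 years
MAI = 3.03 m^3/ha/year

3.03


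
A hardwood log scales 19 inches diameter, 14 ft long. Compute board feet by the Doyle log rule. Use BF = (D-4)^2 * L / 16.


Doyle: BF = (D - 4)^2 * L / 16
Adjusted diameter = 19 - 4 = 15 in
(D-4)^2 = 15^2 = 225
BF = 225 * 14 / 16 = 197 BF

197


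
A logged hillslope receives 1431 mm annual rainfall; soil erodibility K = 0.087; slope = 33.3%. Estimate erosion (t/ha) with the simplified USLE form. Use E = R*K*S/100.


Formula: E = R * K * S / 100  (simplified USLE)
R * K = 1431 * 0.087 = 124.497
E = 124.497 * 33.3 / 100 = 41.46 t/ha

41.46


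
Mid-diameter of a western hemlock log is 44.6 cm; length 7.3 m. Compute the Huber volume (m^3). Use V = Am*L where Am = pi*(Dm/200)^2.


Huber: V = Am * L,  Am = pi*(Dm/200)^2
Am = pi*(44.6/200)^2 = 0.156228 m^2
V = 0.156228*7.3 = 1.1405 m^3

1.1405


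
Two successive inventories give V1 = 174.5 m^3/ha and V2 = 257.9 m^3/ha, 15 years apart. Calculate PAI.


Formula: PAI = (V_T2 - V_T1) / (T2 - T1)
Volume increment = 257.9 - 174.5 = 83.4 m^3/ha
PAI = 83.4 / 15 = 5.56 m^3/ha/year

5.56


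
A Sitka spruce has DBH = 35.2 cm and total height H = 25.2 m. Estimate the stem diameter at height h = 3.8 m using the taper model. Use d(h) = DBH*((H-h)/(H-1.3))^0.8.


Taper: d(h) = DBH * ((H - h) / (H - 1.3))^0.8
Numerator = H - h = 25.2 - 3.8 = 21.4 m
Denominator = H - 1.3 = 25.2 - 1.3 = 23.9 m
Ratio = 21.4 / 23.9 = 0.8954
d = 35.2 * 0.8954^0.8 = 32.2 cm

32.2


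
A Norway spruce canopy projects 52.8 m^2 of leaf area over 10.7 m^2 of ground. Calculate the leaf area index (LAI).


Formula: LAI = total leaf area / ground area  (dimensionless)
LAI = 52.8 m^2 / 10.7 m^2
LAI = 4.93

4.93


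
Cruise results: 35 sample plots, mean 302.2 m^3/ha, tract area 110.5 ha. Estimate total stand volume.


Formula: Total Volume = Mean Volume per ha * Total Area
Total Volume = 302.2 m^3/ha * 110.5 ha
Total Volume = 33393 m^3

33393


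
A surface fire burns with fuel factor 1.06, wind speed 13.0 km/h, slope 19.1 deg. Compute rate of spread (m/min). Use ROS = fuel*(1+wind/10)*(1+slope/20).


Formula: ROS = fuel * (1 + wind/10) * (1 + slope/20)
Wind factor = 1 + 13.0/10 = 2.3
Slope factor = 1 + 19.1/20 = 1.955
ROS = 1.06 * 2.3 * 1.955 = 4.77 m/min

4.77


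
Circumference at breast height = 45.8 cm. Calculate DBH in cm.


Formula: DBH = C / pi
DBH = 45.8 / pi
pi = 3.14159...
DBH = 14.6 cm

14.6


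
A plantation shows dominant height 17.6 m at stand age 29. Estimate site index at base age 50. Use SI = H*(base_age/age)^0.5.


Formula: SI = H_dom * (base_age / age)^0.5
Age ratio = 50 / 29 = 1.72414
sqrt(age_ratio) = 1.31306
SI = 17.6 * 1.31306 = 23.1 m

23.1


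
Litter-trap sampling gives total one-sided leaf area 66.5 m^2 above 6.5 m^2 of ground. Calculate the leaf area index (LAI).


Formula: LAI = total leaf area / ground area  (dimensionless)
LAI = 66.5 m^2 / 6.5 m^2
LAI = 10.23

10.23


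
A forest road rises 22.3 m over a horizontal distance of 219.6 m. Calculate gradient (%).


Formula: Gradient = rise / run * 100
Gradient = 22.3 / 219.6 * 100 = 10.2%

10.2


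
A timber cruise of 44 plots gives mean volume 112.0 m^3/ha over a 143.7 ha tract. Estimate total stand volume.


Formula: Total Volume = Mean Volume per ha * Total Area
Total Volume = 112.0 m^3/ha * 143.7 ha
Total Volume = 16094 m^3

16094


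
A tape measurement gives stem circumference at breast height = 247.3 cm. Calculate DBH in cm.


Formula: DBH = C / pi
DBH = 247.3 / pi
pi = 3.14159...
DBH = 78.7 cm

78.7


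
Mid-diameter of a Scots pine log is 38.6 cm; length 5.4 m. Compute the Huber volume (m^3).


Huber: V = Am * L,  Am = pi*(Dm/200)^2
Am = pi*(38.6/200)^2 = 0.117021 m^2
V = 0.117021*5.4 = 0.6319 m^3

0.6319


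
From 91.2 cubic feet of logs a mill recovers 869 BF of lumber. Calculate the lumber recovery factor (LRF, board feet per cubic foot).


Formula: LRF = Lumber Output (BF) / Log Input (ft^3)
LRF = 869 BF / 91.2 ft^3
LRF = 9.53 BF/ft^3

9.53


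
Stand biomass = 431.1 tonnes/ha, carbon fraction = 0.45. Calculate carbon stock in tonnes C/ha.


Formula: Carbon Stock = Biomass * Carbon Fraction
C = 431.1 t/ha * 0.45
C = 194.0 t C/ha

194.0


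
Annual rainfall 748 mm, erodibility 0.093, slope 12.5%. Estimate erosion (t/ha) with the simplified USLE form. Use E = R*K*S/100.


Formula: E = R * K * S / 100  (simplified USLE)
R * K = 748 * 0.093 = 69.564
E = 69.564 * 12.5 / 100 = 8.7 t/ha

8.7


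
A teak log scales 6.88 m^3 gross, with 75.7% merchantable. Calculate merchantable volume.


Formula: MV = V_total * (merchantable_pct / 100)
Merchantable fraction = 75.7% / 100 = 0.757
MV = 6.88 m^3 * 0.757 = 5.208 m^3

5.208


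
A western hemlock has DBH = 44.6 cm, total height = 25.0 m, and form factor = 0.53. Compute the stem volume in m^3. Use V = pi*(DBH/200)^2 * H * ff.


Formula: V = pi * (DBH/200)^2 * H * ff
Radius = DBH/200 = 44.6/200 = 0.223 m
Radius^2 = 0.223^2 = 0.049729 m^2
V = pi * 0.049729 * 25.0 * 0.53
V = 2.07 m^3

2.07


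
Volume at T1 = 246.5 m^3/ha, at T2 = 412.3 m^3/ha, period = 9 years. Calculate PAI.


Formula: PAI = (V_T2 - V_T1) / (T2 - T1)
Volume increment = 412.3 - 246.5 = 165.8 m^3/ha
PAI = 165.8 / 9 = 18.42 m^3/ha/year

18.42


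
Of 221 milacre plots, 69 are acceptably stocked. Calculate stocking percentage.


Formula: Stocking % = stocked plots / total plots * 100
Stocking = 69 / 221 * 100
Stocking = 0.3122 * 100 = 31.2%

31.2


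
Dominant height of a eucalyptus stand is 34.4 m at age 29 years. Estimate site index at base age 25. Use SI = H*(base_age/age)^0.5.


Formula: SI = H_dom * (base_age / age)^0.5
Age ratio = 25 / 29 = 0.86207
sqrt(age_ratio) = 0.92848
SI = 34.4 * 0.92848 = 31.9 m

31.9


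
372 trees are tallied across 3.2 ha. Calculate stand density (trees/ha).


Formula: Stand Density = N_trees / Area_ha
Density = 372 trees / 3.2 ha
Density = 116 trees/ha

116


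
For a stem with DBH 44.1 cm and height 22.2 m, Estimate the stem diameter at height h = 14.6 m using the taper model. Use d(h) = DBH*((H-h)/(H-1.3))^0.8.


Taper: d(h) = DBH * ((H - h) / (H - 1.3))^0.8
Numerator = H - h = 22.2 - 14.6 = 7.6 m
Denominator = H - 1.3 = 22.2 - 1.3 = 20.9 m
Ratio = 7.6 / 20.9 = 0.36364
d = 44.1 * 0.36364^0.8 = 19.6 cm

19.6


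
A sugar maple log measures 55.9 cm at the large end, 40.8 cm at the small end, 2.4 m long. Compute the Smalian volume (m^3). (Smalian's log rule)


Smalian: V = (A1 + A2)/2 * L,  A = pi*(D/200)^2
A1 = pi*(55.9/200)^2 = 0.245422 m^2
A2 = pi*(40.8/200)^2 = 0.130741 m^2
V = (0.245422+0.130741)/2*2.4 = 0.4514 m^3

0.4514


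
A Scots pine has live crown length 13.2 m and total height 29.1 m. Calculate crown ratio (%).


Formula: Crown Ratio = (Crown Length / Total Height) * 100
CR = (13.2 m / 29.1 m) * 100
CR = 0.4536 * 100 = 45.4%

45.4


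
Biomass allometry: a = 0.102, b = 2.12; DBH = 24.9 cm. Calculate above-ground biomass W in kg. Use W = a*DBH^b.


Formula: W = a * DBH^b  (allometric power law)
DBH^b = 24.9^2.12 = 911.8903
W = 0.102 * 911.8903 = 93.0 kg

93.0


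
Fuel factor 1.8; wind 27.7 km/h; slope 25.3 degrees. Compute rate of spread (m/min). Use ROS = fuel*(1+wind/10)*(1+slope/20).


Formula: ROS = fuel * (1 + wind/10) * (1 + slope/20)
Wind factor = 1 + 27.7/10 = 3.77
Slope factor = 1 + 25.3/20 = 2.265
ROS = 1.8 * 3.77 * 2.265 = 15.37 m/min

15.37


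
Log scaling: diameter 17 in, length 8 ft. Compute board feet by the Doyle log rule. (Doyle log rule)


Doyle: BF = (D - 4)^2 * L / 16
Adjusted diameter = 17 - 4 = 13 in
(D-4)^2 = 13^2 = 169
BF = 169 * 8 / 16 = 85 BF

85


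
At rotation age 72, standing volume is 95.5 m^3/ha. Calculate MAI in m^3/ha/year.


Formula: MAI = Total Volume / Stand Age
MAI = 95.5 m^3/ha / 72 years
MAI = 1.33 m^3/ha/year

1.33


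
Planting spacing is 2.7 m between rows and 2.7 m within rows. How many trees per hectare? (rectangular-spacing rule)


Formula: TPH = 10000 m^2/ha / (spacing_x * spacing_y)
Area per tree = 2.7 m * 2.7 m = 7.29 m^2
TPH = 10000 / 7.29 = 1372 trees/ha

1372


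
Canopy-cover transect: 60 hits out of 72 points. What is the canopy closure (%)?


Formula: Canopy closure = covered points / total points * 100
Closure = 60 / 72 * 100
Closure = 0.8333 * 100 = 83.3%

83.3


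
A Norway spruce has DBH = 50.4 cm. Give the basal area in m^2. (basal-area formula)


Formula: BA = pi * (DBH/2)^2 / 10000  (cm^2 to m^2)
Radius = DBH/2 = 50.4/2 = 25.2 cm
BA = pi * 25.2^2 / 10000
   = 1995.037 cm^2 / 10000
   = 0.1995 m^2

0.1995


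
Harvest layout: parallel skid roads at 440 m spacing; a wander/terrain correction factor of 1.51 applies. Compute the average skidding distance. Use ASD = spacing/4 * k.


Formula: ASD = (spacing / 4) * correction
Uncorrected distance = spacing / 4 = 440 / 4 = 110 m
ASD = 110 * 1.51 = 166 m

166


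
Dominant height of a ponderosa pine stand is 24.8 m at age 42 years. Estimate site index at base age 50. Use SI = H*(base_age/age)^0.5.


Formula: SI = H_dom * (base_age / age)^0.5
Age ratio = 50 / 42 = 1.19048
sqrt(age_ratio) = 1.09109
SI = 24.8 * 1.09109 = 27.1 m

27.1


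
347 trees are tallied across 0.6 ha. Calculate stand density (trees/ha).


Formula: Stand Density = N_trees / Area_ha
Density = 347 trees / 0.6 ha
Density = 578 trees/ha

578


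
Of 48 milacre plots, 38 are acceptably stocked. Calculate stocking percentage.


Formula: Stocking % = stocked plots / total plots * 100
Stocking = 38 / 48 * 100
Stocking = 0.7917 * 100 = 79.2%

79.2


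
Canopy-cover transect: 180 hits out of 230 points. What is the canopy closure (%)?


Formula: Canopy closure = covered points / total points * 100
Closure = 180 / 230 * 100
Closure = 0.7826 * 100 = 78.3%

78.3


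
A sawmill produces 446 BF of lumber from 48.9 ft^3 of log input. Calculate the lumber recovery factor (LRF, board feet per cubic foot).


Formula: LRF = Lumber Output (BF) / Log Input (ft^3)
LRF = 446 BF / 48.9 ft^3
LRF = 9.12 BF/ft^3

9.12


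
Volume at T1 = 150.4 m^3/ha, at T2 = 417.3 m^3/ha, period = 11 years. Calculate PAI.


Formula: PAI = (V_T2 - V_T1) / (T2 - T1)
Volume increment = 417.3 - 150.4 = 266.9 m^3/ha
PAI = 266.9 / 11 = 24.26 m^3/ha/year

24.26


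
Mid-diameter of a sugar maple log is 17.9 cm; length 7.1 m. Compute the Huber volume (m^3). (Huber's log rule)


Huber: V = Am * L,  Am = pi*(Dm/200)^2
Am = pi*(17.9/200)^2 = 0.025165 m^2
V = 0.025165*7.1 = 0.1787 m^3

0.1787


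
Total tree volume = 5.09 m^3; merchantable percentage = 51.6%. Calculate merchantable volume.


Formula: MV = V_total * (merchantable_pct / 100)
Merchantable fraction = 51.6% / 100 = 0.516
MV = 5.09 m^3 * 0.516 = 2.626 m^3

2.626


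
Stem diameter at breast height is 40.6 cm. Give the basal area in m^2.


Formula: BA = pi * (DBH/2)^2 / 10000  (cm^2 to m^2)
Radius = DBH/2 = 40.6/2 = 20.3 cm
BA = pi * 20.3^2 / 10000
   = 1294.6189 cm^2 / 10000
   = 0.1295 m^2

0.1295


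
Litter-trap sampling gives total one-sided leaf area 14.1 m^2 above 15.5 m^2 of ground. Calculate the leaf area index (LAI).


Formula: LAI = total leaf area / ground area  (dimensionless)
LAI = 14.1 m^2 / 15.5 m^2
LAI = 0.91

0.91


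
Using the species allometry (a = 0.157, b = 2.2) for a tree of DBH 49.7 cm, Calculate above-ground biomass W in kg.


Formula: W = a * DBH^b  (allometric power law)
DBH^b = 49.7^2.2 = 5394.9082
W = 0.157 * 5394.9082 = 847.0 kg

847.0


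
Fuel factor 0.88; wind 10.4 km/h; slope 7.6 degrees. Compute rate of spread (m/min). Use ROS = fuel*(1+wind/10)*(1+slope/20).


Formula: ROS = fuel * (1 + wind/10) * (1 + slope/20)
Wind factor = 1 + 10.4/10 = 2.04
Slope factor = 1 + 7.6/20 = 1.38
ROS = 0.88 * 2.04 * 1.38 = 2.48 m/min

2.48


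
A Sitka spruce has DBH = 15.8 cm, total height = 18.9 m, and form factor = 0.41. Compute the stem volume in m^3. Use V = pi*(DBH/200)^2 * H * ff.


Formula: V = pi * (DBH/200)^2 * H * ff
Radius = DBH/200 = 15.8/200 = 0.079 m
Radius^2 = 0.079^2 = 0.006241 m^2
V = pi * 0.006241 * 18.9 * 0.41
V = 0.152 m^3

0.152


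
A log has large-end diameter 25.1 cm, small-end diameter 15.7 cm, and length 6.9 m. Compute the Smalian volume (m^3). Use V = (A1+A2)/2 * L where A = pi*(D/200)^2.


Smalian: V = (A1 + A2)/2 * L,  A = pi*(D/200)^2
A1 = pi*(25.1/200)^2 = 0.049481 m^2
A2 = pi*(15.7/200)^2 = 0.019359 m^2
V = (0.049481+0.019359)/2*6.9 = 0.2375 m^3

0.2375


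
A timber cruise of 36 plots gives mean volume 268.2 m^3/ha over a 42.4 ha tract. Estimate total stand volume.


Formula: Total Volume = Mean Volume per ha * Total Area
Total Volume = 268.2 m^3/ha * 42.4 ha
Total Volume = 11372 m^3

11372


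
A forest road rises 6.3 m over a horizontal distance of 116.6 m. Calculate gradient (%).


Formula: Gradient = rise / run * 100
Gradient = 6.3 / 116.6 * 100 = 5.4%

5.4


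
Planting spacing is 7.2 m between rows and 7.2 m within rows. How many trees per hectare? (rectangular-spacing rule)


Formula: TPH = 10000 m^2/ha / (spacing_x * spacing_y)
Area per tree = 7.2 m * 7.2 m = 51.84 m^2
TPH = 10000 / 51.84 = 193 trees/ha

193


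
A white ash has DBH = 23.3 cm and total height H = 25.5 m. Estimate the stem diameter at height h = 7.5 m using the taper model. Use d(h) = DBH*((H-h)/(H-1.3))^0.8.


Taper: d(h) = DBH * ((H - h) / (H - 1.3))^0.8
Numerator = H - h = 25.5 - 7.5 = 18.0 m
Denominator = H - 1.3 = 25.5 - 1.3 = 24.2 m
Ratio = 18.0 / 24.2 = 0.7438
d = 23.3 * 0.7438^0.8 = 18.4 cm

18.4


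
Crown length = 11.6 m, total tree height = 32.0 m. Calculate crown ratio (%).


Formula: Crown Ratio = (Crown Length / Total Height) * 100
CR = (11.6 m / 32.0 m) * 100
CR = 0.3625 * 100 = 36.3%

36.3


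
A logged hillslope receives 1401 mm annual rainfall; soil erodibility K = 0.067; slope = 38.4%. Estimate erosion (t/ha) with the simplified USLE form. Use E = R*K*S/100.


Formula: E = R * K * S / 100  (simplified USLE)
R * K = 1401 * 0.067 = 93.867
E = 93.867 * 38.4 / 100 = 36.04 t/ha

36.04


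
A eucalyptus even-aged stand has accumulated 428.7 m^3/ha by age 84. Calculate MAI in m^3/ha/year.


Formula: MAI = Total Volume / Stand Age
MAI = 428.7 m^3/ha / 84 years
MAI = 5.1 m^3/ha/year

5.1


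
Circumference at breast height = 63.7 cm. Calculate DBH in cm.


Formula: DBH = C / pi
DBH = 63.7 / pi
pi = 3.14159...
DBH = 20.3 cm

20.3


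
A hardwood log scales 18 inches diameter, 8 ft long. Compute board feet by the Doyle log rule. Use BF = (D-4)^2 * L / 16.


Doyle: BF = (D - 4)^2 * L / 16
Adjusted diameter = 18 - 4 = 14 in
(D-4)^2 = 14^2 = 196
BF = 196 * 8 / 16 = 98 BF

98


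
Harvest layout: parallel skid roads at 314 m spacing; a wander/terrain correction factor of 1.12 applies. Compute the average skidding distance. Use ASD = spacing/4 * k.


Formula: ASD = (spacing / 4) * correction
Uncorrected distance = spacing / 4 = 314 / 4 = 78.5 m
ASD = 78.5 * 1.12 = 88 m

88


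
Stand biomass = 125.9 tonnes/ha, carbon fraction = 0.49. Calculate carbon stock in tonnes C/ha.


Formula: Carbon Stock = Biomass * Carbon Fraction
C = 125.9 t/ha * 0.49
C = 61.7 t C/ha

61.7


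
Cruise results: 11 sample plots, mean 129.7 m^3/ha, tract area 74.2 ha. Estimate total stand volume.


Formula: Total Volume = Mean Volume per ha * Total Area
Total Volume = 129.7 m^3/ha * 74.2 ha
Total Volume = 9624 m^3

9624


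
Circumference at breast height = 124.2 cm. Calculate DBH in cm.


Formula: DBH = C / pi
DBH = 124.2 / pi
pi = 3.14159...
DBH = 39.5 cm

39.5


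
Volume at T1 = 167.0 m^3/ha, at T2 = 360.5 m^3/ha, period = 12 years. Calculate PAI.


Formula: PAI = (V_T2 - V_T1) / (T2 - T1)
Volume increment = 360.5 - 167.0 = 193.5 m^3/ha
PAI = 193.5 / 12 = 16.13 m^3/ha/year

16.13


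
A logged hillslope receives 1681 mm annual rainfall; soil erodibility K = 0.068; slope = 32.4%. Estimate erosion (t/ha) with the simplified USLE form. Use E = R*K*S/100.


Formula: E = R * K * S / 100  (simplified USLE)
R * K = 1681 * 0.068 = 114.308
E = 114.308 * 32.4 / 100 = 37.04 t/ha

37.04


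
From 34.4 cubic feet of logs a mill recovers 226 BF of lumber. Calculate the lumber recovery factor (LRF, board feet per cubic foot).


Formula: LRF = Lumber Output (BF) / Log Input (ft^3)
LRF = 226 BF / 34.4 ft^3
LRF = 6.57 BF/ft^3

6.57


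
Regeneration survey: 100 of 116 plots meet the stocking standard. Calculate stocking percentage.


Formula: Stocking % = stocked plots / total plots * 100
Stocking = 100 / 116 * 100
Stocking = 0.8621 * 100 = 86.2%

86.2


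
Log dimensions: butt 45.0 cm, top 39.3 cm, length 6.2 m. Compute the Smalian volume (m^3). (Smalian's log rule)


Smalian: V = (A1 + A2)/2 * L,  A = pi*(D/200)^2
A1 = pi*(45.0/200)^2 = 0.159043 m^2
A2 = pi*(39.3/200)^2 = 0.121304 m^2
V = (0.159043+0.121304)/2*6.2 = 0.8691 m^3

0.8691


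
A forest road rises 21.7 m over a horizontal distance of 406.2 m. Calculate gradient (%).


Formula: Gradient = rise / run * 100
Gradient = 21.7 / 406.2 * 100 = 5.3%

5.3


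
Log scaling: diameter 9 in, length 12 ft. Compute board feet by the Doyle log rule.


Doyle: BF = (D - 4)^2 * L / 16
Adjusted diameter = 9 - 4 = 5 in
(D-4)^2 = 5^2 = 25
BF = 25 * 12 / 16 = 19 BF

19


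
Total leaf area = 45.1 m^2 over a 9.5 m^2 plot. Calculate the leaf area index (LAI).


Formula: LAI = total leaf area / ground area  (dimensionless)
LAI = 45.1 m^2 / 9.5 m^2
LAI = 4.75

4.75


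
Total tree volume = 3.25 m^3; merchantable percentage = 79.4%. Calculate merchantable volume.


Formula: MV = V_total * (merchantable_pct / 100)
Merchantable fraction = 79.4% / 100 = 0.794
MV = 3.25 m^3 * 0.794 = 2.581 m^3

2.581


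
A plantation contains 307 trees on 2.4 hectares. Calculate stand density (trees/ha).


Formula: Stand Density = N_trees / Area_ha
Density = 307 trees / 2.4 ha
Density = 128 trees/ha

128


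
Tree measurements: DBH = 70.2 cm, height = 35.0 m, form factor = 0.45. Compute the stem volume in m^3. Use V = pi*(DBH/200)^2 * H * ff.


Formula: V = pi * (DBH/200)^2 * H * ff
Radius = DBH/200 = 70.2/200 = 0.351 m
Radius^2 = 0.351^2 = 0.123201 m^2
V = pi * 0.123201 * 35.0 * 0.45
V = 6.096 m^3

6.096


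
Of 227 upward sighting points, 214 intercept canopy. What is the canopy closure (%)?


Formula: Canopy closure = covered points / total points * 100
Closure = 214 / 227 * 100
Closure = 0.9427 * 100 = 94.3%

94.3


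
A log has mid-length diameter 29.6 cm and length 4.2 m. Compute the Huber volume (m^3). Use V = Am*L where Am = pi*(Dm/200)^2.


Huber: V = Am * L,  Am = pi*(Dm/200)^2
Am = pi*(29.6/200)^2 = 0.068813 m^2
V = 0.068813*4.2 = 0.289 m^3

0.289


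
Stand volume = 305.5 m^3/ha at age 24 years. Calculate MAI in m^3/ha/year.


Formula: MAI = Total Volume / Stand Age
MAI = 305.5 m^3/ha / 24 years
MAI = 12.73 m^3/ha/year

12.73


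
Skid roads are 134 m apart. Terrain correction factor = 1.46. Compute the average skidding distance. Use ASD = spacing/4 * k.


Formula: ASD = (spacing / 4) * correction
Uncorrected distance = spacing / 4 = 134 / 4 = 33.5 m
ASD = 33.5 * 1.46 = 49 m

49


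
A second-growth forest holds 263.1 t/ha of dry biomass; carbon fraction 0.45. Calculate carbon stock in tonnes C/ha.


Formula: Carbon Stock = Biomass * Carbon Fraction
C = 263.1 t/ha * 0.45
C = 118.4 t C/ha

118.4


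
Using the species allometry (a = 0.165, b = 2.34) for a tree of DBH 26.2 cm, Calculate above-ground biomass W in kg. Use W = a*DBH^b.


Formula: W = a * DBH^b  (allometric power law)
DBH^b = 26.2^2.34 = 2083.6512
W = 0.165 * 2083.6512 = 343.8 kg

343.8


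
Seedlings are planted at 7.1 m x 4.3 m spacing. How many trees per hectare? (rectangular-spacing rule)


Formula: TPH = 10000 m^2/ha / (spacing_x * spacing_y)
Area per tree = 7.1 m * 4.3 m = 30.53 m^2
TPH = 10000 / 30.53 = 328 trees/ha

328


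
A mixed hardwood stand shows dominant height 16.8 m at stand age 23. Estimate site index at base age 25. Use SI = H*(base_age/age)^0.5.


Formula: SI = H_dom * (base_age / age)^0.5
Age ratio = 25 / 23 = 1.08696
sqrt(age_ratio) = 1.04257
SI = 16.8 * 1.04257 = 17.5 m

17.5


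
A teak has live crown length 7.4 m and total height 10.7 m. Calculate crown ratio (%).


Formula: Crown Ratio = (Crown Length / Total Height) * 100
CR = (7.4 m / 10.7 m) * 100
CR = 0.6916 * 100 = 69.2%

69.2


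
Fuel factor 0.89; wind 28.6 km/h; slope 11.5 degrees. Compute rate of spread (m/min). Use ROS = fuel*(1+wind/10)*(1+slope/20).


Formula: ROS = fuel * (1 + wind/10) * (1 + slope/20)
Wind factor = 1 + 28.6/10 = 3.86
Slope factor = 1 + 11.5/20 = 1.575
ROS = 0.89 * 3.86 * 1.575 = 5.41 m/min

5.41


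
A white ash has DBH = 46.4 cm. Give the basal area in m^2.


Formula: BA = pi * (DBH/2)^2 / 10000  (cm^2 to m^2)
Radius = DBH/2 = 46.4/2 = 23.2 cm
BA = pi * 23.2^2 / 10000
   = 1690.9308 cm^2 / 10000
   = 0.1691 m^2

0.1691


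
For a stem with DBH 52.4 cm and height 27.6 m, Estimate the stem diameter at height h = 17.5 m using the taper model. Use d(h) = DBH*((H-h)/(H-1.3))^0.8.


Taper: d(h) = DBH * ((H - h) / (H - 1.3))^0.8
Numerator = H - h = 27.6 - 17.5 = 10.1 m
Denominator = H - 1.3 = 27.6 - 1.3 = 26.3 m
Ratio = 10.1 / 26.3 = 0.38403
d = 52.4 * 0.38403^0.8 = 24.4 cm

24.4


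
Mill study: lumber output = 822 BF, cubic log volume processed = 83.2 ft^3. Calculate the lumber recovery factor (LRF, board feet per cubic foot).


Formula: LRF = Lumber Output (BF) / Log Input (ft^3)
LRF = 822 BF / 83.2 ft^3
LRF = 9.88 BF/ft^3

9.88


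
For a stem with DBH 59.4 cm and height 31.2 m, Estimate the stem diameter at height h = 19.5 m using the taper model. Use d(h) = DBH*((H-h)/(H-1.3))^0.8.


Taper: d(h) = DBH * ((H - h) / (H - 1.3))^0.8
Numerator = H - h = 31.2 - 19.5 = 11.7 m
Denominator = H - 1.3 = 31.2 - 1.3 = 29.9 m
Ratio = 11.7 / 29.9 = 0.3913
d = 59.4 * 0.3913^0.8 = 28.0 cm

28.0


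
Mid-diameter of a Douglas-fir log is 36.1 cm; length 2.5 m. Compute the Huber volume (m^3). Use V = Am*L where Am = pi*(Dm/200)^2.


Huber: V = Am * L,  Am = pi*(Dm/200)^2
Am = pi*(36.1/200)^2 = 0.102354 m^2
V = 0.102354*2.5 = 0.2559 m^3

0.2559


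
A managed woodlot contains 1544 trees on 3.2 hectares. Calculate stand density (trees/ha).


Formula: Stand Density = N_trees / Area_ha
Density = 1544 trees / 3.2 ha
Density = 483 trees/ha

483


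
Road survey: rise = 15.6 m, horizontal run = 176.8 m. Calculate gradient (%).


Formula: Gradient = rise / run * 100
Gradient = 15.6 / 176.8 * 100 = 8.8%

8.8


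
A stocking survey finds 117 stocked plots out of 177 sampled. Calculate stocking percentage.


Formula: Stocking % = stocked plots / total plots * 100
Stocking = 117 / 177 * 100
Stocking = 0.661 * 100 = 66.1%

66.1


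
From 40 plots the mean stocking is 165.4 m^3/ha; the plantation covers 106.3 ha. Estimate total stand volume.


Formula: Total Volume = Mean Volume per ha * Total Area
Total Volume = 165.4 m^3/ha * 106.3 ha
Total Volume = 17582 m^3

17582


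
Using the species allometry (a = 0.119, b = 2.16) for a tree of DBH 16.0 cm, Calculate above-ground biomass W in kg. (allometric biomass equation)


Formula: W = a * DBH^b  (allometric power law)
DBH^b = 16.0^2.16 = 398.9323
W = 0.119 * 398.9323 = 47.5 kg

47.5


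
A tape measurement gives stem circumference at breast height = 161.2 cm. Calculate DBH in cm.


Formula: DBH = C / pi
DBH = 161.2 / pi
pi = 3.14159...
DBH = 51.3 cm

51.3


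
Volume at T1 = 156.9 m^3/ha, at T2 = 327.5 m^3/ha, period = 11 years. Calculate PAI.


Formula: PAI = (V_T2 - V_T1) / (T2 - T1)
Volume increment = 327.5 - 156.9 = 170.6 m^3/ha
PAI = 170.6 / 11 = 15.51 m^3/ha/year

15.51


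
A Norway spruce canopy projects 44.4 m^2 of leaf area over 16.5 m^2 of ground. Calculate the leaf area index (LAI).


Formula: LAI = total leaf area / ground area  (dimensionless)
LAI = 44.4 m^2 / 16.5 m^2
LAI = 2.69

2.69


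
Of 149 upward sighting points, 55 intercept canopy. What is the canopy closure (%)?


Formula: Canopy closure = covered points / total points * 100
Closure = 55 / 149 * 100
Closure = 0.3691 * 100 = 36.9%

36.9


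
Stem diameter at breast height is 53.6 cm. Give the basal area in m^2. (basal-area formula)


Formula: BA = pi * (DBH/2)^2 / 10000  (cm^2 to m^2)
Radius = DBH/2 = 53.6/2 = 26.8 cm
BA = pi * 26.8^2 / 10000
   = 2256.4175 cm^2 / 10000
   = 0.2256 m^2

0.2256


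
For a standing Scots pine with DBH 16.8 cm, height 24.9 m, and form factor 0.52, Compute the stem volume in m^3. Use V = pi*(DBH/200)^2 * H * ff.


Formula: V = pi * (DBH/200)^2 * H * ff
Radius = DBH/200 = 16.8/200 = 0.084 m
Radius^2 = 0.084^2 = 0.007056 m^2
V = pi * 0.007056 * 24.9 * 0.52
V = 0.287 m^3

0.287


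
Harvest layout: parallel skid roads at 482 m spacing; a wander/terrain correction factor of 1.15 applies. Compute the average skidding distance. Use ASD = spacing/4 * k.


Formula: ASD = (spacing / 4) * correction
Uncorrected distance = spacing / 4 = 482 / 4 = 120.5 m
ASD = 120.5 * 1.15 = 139 m

139


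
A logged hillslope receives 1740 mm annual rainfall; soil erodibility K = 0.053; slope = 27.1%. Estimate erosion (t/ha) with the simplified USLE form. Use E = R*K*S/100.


Formula: E = R * K * S / 100  (simplified USLE)
R * K = 1740 * 0.053 = 92.22
E = 92.22 * 27.1 / 100 = 24.99 t/ha

24.99


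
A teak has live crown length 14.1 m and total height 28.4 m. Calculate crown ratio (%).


Formula: Crown Ratio = (Crown Length / Total Height) * 100
CR = (14.1 m / 28.4 m) * 100
CR = 0.4965 * 100 = 49.6%

49.6


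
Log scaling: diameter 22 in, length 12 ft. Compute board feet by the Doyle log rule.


Doyle: BF = (D - 4)^2 * L / 16
Adjusted diameter = 22 - 4 = 18 in
(D-4)^2 = 18^2 = 324
BF = 324 * 12 / 16 = 243 BF

243


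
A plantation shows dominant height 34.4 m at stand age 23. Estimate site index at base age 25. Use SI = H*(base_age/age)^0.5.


Formula: SI = H_dom * (base_age / age)^0.5
Age ratio = 25 / 23 = 1.08696
sqrt(age_ratio) = 1.04257
SI = 34.4 * 1.04257 = 35.9 m

35.9


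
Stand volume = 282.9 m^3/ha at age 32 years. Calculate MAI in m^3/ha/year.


Formula: MAI = Total Volume / Stand Age
MAI = 282.9 m^3/ha / 32 years
MAI = 8.84 m^3/ha/year

8.84


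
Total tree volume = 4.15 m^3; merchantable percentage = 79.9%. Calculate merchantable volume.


Formula: MV = V_total * (merchantable_pct / 100)
Merchantable fraction = 79.9% / 100 = 0.799
MV = 4.15 m^3 * 0.799 = 3.316 m^3

3.316


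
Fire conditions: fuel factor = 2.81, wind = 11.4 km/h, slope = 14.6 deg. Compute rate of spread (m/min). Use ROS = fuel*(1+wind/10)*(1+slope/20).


Formula: ROS = fuel * (1 + wind/10) * (1 + slope/20)
Wind factor = 1 + 11.4/10 = 2.14
Slope factor = 1 + 14.6/20 = 1.73
ROS = 2.81 * 2.14 * 1.73 = 10.4 m/min

10.4


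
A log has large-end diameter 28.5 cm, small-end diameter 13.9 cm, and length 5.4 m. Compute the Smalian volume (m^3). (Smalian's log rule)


Smalian: V = (A1 + A2)/2 * L,  A = pi*(D/200)^2
A1 = pi*(28.5/200)^2 = 0.063794 m^2
A2 = pi*(13.9/200)^2 = 0.015175 m^2
V = (0.063794+0.015175)/2*5.4 = 0.2132 m^3

0.2132


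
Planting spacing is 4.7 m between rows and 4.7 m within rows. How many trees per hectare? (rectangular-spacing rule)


Formula: TPH = 10000 m^2/ha / (spacing_x * spacing_y)
Area per tree = 4.7 m * 4.7 m = 22.09 m^2
TPH = 10000 / 22.09 = 453 trees/ha

453


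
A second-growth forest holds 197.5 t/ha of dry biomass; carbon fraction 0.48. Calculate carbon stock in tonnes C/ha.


Formula: Carbon Stock = Biomass * Carbon Fraction
C = 197.5 t/ha * 0.48
C = 94.8 t C/ha

94.8


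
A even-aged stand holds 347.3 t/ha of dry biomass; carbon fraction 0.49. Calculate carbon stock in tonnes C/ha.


Formula: Carbon Stock = Biomass * Carbon Fraction
C = 347.3 t/ha * 0.49
C = 170.2 t C/ha

170.2


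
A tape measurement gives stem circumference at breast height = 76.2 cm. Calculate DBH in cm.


Formula: DBH = C / pi
DBH = 76.2 / pi
pi = 3.14159...
DBH = 24.3 cm

24.3


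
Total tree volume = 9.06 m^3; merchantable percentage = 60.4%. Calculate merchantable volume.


Formula: MV = V_total * (merchantable_pct / 100)
Merchantable fraction = 60.4% / 100 = 0.604
MV = 9.06 m^3 * 0.604 = 5.472 m^3

5.472


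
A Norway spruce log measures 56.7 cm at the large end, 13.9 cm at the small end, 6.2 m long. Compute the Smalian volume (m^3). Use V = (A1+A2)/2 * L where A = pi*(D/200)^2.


Smalian: V = (A1 + A2)/2 * L,  A = pi*(D/200)^2
A1 = pi*(56.7/200)^2 = 0.252497 m^2
A2 = pi*(13.9/200)^2 = 0.015175 m^2
V = (0.252497+0.015175)/2*6.2 = 0.8298 m^3

0.8298


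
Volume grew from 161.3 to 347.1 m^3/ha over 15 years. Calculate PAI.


Formula: PAI = (V_T2 - V_T1) / (T2 - T1)
Volume increment = 347.1 - 161.3 = 185.8 m^3/ha
PAI = 185.8 / 15 = 12.39 m^3/ha/year

12.39


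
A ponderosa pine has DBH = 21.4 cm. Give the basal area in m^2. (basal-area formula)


Formula: BA = pi * (DBH/2)^2 / 10000  (cm^2 to m^2)
Radius = DBH/2 = 21.4/2 = 10.7 cm
BA = pi * 10.7^2 / 10000
   = 359.6809 cm^2 / 10000
   = 0.036 m^2

0.036


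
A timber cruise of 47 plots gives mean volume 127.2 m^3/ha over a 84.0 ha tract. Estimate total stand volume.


Formula: Total Volume = Mean Volume per ha * Total Area
Total Volume = 127.2 m^3/ha * 84.0 ha
Total Volume = 10685 m^3

10685


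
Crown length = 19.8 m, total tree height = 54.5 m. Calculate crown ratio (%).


Formula: Crown Ratio = (Crown Length / Total Height) * 100
CR = (19.8 m / 54.5 m) * 100
CR = 0.3633 * 100 = 36.3%

36.3


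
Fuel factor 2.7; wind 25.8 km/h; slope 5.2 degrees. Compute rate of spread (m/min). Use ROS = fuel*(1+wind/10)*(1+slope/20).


Formula: ROS = fuel * (1 + wind/10) * (1 + slope/20)
Wind factor = 1 + 25.8/10 = 3.58
Slope factor = 1 + 5.2/20 = 1.26
ROS = 2.7 * 3.58 * 1.26 = 12.18 m/min

12.18


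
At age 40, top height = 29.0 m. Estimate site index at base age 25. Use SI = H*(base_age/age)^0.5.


Formula: SI = H_dom * (base_age / age)^0.5
Age ratio = 25 / 40 = 0.625
sqrt(age_ratio) = 0.79057
SI = 29.0 * 0.79057 = 22.9 m

22.9
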